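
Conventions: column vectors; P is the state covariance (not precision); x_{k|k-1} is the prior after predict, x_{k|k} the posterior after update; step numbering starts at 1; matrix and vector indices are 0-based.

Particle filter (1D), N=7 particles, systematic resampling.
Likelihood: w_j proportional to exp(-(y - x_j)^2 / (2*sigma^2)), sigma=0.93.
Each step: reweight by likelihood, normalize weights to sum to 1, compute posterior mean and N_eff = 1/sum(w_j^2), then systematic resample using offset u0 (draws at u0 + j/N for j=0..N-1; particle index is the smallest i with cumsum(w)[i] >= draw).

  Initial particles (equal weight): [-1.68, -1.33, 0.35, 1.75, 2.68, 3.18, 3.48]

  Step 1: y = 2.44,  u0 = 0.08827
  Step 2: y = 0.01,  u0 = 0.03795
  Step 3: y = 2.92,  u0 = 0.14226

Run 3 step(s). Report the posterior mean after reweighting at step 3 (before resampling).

post_mean = 1.7500

step 1: w=[0.0000, 0.0001, 0.0261, 0.2473, 0.3150, 0.2373, 0.1743]  mean=2.6469  Neff=4.0368  idx=[3, 3, 4, 4, 5, 5, 6]
step 2: w=[0.4491, 0.4491, 0.0419, 0.0419, 0.0078, 0.0078, 0.0025]  mean=1.8544  Neff=2.4571  idx=[0, 0, 0, 1, 1, 1, 1]
step 3: w=[0.1429, 0.1429, 0.1429, 0.1429, 0.1429, 0.1429, 0.1429]  mean=1.7500  Neff=7.0000  idx=[0, 1, 2, 3, 4, 5, 6]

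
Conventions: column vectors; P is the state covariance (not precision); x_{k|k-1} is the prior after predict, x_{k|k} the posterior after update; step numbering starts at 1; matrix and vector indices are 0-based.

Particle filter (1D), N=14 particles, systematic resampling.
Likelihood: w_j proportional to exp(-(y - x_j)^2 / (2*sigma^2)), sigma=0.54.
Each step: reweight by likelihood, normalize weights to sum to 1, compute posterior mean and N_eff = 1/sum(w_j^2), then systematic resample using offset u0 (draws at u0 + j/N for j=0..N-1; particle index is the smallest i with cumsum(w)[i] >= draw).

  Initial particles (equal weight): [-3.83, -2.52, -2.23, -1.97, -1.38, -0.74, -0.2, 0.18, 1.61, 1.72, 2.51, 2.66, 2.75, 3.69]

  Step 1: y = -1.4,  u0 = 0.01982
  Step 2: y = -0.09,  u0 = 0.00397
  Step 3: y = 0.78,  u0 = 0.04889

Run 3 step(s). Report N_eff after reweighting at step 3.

step 1: w=[0.0000, 0.0453, 0.1195, 0.2231, 0.3892, 0.1845, 0.0330, 0.0054, 0.0000, 0.0000, 0.0000, 0.0000, 0.0000, 0.0000]  mean=-1.4995  Neff=3.9568  idx=[1, 2, 2, 3, 3, 3, 4, 4, 4, 4, 4, 5, 5, 5]
step 2: w=[0.0000, 0.0002, 0.0002, 0.0013, 0.0013, 0.0013, 0.0329, 0.0329, 0.0329, 0.0329, 0.0329, 0.2769, 0.2769, 0.2769]  mean=-0.8510  Neff=4.2461  idx=[5, 8, 10, 11, 11, 11, 11, 12, 12, 12, 12, 13, 13, 13]
step 3: w=[0.0000, 0.0016, 0.0016, 0.0906, 0.0906, 0.0906, 0.0906, 0.0906, 0.0906, 0.0906, 0.0906, 0.0906, 0.0906, 0.0906]  mean=-0.7421  Neff=11.0702  idx=[3, 4, 5, 5, 6, 7, 8, 9, 9, 10, 11, 12, 12, 13]

N_eff = 11.0702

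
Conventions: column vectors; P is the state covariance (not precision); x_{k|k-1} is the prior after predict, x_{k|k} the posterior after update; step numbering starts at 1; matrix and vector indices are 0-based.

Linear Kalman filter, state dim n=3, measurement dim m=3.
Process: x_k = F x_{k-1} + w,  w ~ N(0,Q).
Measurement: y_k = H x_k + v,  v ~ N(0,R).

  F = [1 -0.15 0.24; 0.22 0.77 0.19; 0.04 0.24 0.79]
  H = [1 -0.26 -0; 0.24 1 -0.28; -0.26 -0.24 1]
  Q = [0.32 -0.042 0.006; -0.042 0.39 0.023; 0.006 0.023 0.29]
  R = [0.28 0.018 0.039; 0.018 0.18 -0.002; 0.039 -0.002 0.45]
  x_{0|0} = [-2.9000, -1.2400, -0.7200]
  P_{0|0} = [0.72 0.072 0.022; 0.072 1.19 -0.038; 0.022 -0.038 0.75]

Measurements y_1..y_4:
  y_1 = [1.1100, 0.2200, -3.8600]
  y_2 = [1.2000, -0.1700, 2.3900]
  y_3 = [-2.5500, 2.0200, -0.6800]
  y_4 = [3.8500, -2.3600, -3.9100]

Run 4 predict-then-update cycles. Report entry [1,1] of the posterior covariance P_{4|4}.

step 1: x^-=[-2.8868, -1.7296, -0.9824]  P^-=[1.1017 0.0656 0.1709; 0.0656 1.1726 0.3470; 0.1709 0.3470 0.8161]  S=[1.4268 0.0165 -0.1049; 0.0165 1.2942 -0.1778; -0.1049 -0.1778 1.1609]  K=[0.7568 0.2066 -0.0131; -0.1660 0.8671 0.1596; 0.1008 0.2090 0.6341]  nu=[3.5471, 2.3674, -4.0433]  x^+=[0.3396, -0.9106, -2.6940]  P^+=[0.2208 0.0219 0.0859; 0.0219 0.1789 0.1122; 0.0859 0.1122 0.3381]
step 2: x^-=[-0.1703, -1.1383, -2.3332]  P^-=[0.5909 0.0559 0.1395; 0.0559 0.5664 0.1996; 0.1395 0.1996 0.5601]  S=[0.8801 0.0404 -0.0013; 0.0404 0.7207 -0.0928; -0.0013 -0.0928 0.9213]  K=[0.6465 0.1825 -0.0106; -0.1382 0.7513 0.1288; 0.0925 0.1693 0.5338]  nu=[1.0744, 0.3559, 4.4058]  x^+=[0.5424, -0.4521, 0.1781]  P^+=[0.1890 0.0199 0.0740; 0.0199 0.1538 0.0931; 0.0740 0.0931 0.2851]
step 3: x^-=[0.6530, -0.1949, 0.0539]  P^-=[0.5518 0.0420 0.1202; 0.0420 0.5408 0.1718; 0.1202 0.1718 0.5174]  S=[0.8465 0.0280 -0.0024; 0.0280 0.7009 -0.1034; -0.0024 -0.1034 0.8961]  K=[0.6332 0.1732 -0.0155; -0.1407 0.7406 0.1199; 0.0857 0.1521 0.5143]  nu=[-3.2536, 2.0733, -0.6109]  x^+=[-1.0385, 1.7251, -0.2236]  P^+=[0.1844 0.0178 0.0696; 0.0178 0.1508 0.0878; 0.0696 0.0878 0.2736]
step 4: x^-=[-1.3510, 1.0574, 0.1958]  P^-=[0.5453 0.0374 0.1143; 0.0374 0.5358 0.1651; 0.1143 0.1651 0.5078]  S=[0.8421 0.0246 -0.0044; 0.0246 0.6971 -0.1067; -0.0044 -0.1067 0.8915]  K=[0.6310 0.1705 -0.0173; -0.1420 0.7382 0.1177; 0.0831 0.1473 0.5099]  nu=[5.4759, -3.0383, -4.2033]  x^+=[1.6589, -2.4578, -1.9398]  P^+=[0.1835 0.0172 0.0683; 0.0172 0.1502 0.0865; 0.0683 0.0865 0.2709]

P_post[1,1] = 0.1502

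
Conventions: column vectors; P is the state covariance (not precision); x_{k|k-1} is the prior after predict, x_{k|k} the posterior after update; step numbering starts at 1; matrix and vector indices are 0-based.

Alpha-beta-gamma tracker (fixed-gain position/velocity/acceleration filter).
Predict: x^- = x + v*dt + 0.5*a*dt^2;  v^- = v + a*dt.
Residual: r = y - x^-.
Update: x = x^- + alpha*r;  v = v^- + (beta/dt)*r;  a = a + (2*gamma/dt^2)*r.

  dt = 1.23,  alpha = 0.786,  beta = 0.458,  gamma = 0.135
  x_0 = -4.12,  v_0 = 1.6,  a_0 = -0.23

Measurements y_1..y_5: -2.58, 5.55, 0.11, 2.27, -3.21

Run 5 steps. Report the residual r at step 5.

resid = -5.2395

step 1: x_pred=-2.3260  r=-0.2540  x^+=-2.5256  v^+=1.2225  a^+=-0.2753
step 2: x_pred=-1.2302  r=6.7802  x^+=4.0990  v^+=3.4085  a^+=0.9347
step 3: x_pred=8.9986  r=-8.8886  x^+=2.0122  v^+=1.2485  a^+=-0.6516
step 4: x_pred=3.0549  r=-0.7849  x^+=2.4380  v^+=0.1548  a^+=-0.7917
step 5: x_pred=2.0295  r=-5.2395  x^+=-2.0888  v^+=-2.7700  a^+=-1.7267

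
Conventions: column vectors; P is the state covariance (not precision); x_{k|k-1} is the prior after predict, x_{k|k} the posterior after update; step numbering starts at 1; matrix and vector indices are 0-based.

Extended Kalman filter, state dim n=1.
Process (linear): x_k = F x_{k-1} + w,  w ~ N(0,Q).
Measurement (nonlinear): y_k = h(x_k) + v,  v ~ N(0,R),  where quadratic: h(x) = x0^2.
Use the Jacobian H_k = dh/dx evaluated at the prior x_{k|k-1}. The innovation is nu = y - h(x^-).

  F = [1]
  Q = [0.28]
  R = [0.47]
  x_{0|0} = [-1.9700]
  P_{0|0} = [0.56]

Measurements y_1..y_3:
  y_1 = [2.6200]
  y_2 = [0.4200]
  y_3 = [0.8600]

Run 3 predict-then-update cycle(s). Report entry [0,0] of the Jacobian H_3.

H_jac[0,0] = -2.0844

step 1: x^-=[-1.9700]  P^-=[0.8400]  H_jac=[-3.9400]  S=[13.5098]  K=[-0.2450]  nu=[-1.2609]  x^+=[-1.6611]  P^+=[0.0292]
step 2: x^-=[-1.6611]  P^-=[0.3092]  H_jac=[-3.3222]  S=[3.8829]  K=[-0.2646]  nu=[-2.3393]  x^+=[-1.0422]  P^+=[0.0374]
step 3: x^-=[-1.0422]  P^-=[0.3174]  H_jac=[-2.0844]  S=[1.8492]  K=[-0.3578]  nu=[-0.2262]  x^+=[-0.9613]  P^+=[0.0807]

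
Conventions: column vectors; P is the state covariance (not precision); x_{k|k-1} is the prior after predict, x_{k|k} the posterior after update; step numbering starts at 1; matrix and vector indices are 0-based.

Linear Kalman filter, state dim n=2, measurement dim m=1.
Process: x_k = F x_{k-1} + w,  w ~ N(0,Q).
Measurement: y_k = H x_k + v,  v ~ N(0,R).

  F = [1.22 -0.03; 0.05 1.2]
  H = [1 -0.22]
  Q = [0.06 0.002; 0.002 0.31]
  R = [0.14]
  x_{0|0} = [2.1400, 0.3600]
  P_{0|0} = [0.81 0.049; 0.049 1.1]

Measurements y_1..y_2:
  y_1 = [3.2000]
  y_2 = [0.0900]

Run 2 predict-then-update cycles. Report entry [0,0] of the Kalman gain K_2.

K[0,0] = 0.5609

step 1: x^-=[2.6000, 0.5390]  P^-=[1.2630 0.0835; 0.0835 1.9019]  S=[1.4583]  K=[0.8535; -0.2297]  nu=[0.7186]  x^+=[3.2133, 0.3740]  P^+=[0.2007 0.3693; 0.3693 1.8250]
step 2: x^-=[3.9090, 0.6094]  P^-=[0.3334 0.4887; 0.4887 2.9828]  S=[0.4027]  K=[0.5609; -0.4159]  nu=[-3.6849]  x^+=[1.8423, 2.1421]  P^+=[0.2067 0.5827; 0.5827 2.9131]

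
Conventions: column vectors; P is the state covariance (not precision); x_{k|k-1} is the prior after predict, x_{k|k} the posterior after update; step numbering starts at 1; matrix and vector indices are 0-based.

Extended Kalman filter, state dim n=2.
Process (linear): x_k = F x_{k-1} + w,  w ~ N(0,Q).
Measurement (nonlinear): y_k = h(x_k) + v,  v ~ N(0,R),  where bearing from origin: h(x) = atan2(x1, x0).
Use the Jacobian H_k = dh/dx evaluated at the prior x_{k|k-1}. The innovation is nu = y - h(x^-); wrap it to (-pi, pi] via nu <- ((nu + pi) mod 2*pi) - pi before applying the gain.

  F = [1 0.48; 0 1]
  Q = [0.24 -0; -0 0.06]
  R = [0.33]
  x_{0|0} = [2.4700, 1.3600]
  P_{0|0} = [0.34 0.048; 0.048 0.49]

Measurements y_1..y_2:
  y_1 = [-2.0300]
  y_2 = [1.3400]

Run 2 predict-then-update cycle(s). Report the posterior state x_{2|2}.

step 1: x^-=[3.1228, 1.3600]  P^-=[0.7390 0.2832; 0.2832 0.5500]  H_jac=[-0.1172 0.2692]  S=[0.3621]  K=[-0.0287; 0.3171]  nu=[-2.4407]  x^+=[3.1929, 0.5859]  P^+=[0.7387 0.2865; 0.2865 0.5136]
step 2: x^-=[3.4741, 0.5859]  P^-=[1.3720 0.5330; 0.5330 0.5736]  H_jac=[-0.0472 0.2799]  S=[0.3639]  K=[0.2320; 0.3720]  nu=[1.1729]  x^+=[3.7462, 1.0223]  P^+=[1.3525 0.5016; 0.5016 0.5232]

x_post = [3.7462, 1.0223]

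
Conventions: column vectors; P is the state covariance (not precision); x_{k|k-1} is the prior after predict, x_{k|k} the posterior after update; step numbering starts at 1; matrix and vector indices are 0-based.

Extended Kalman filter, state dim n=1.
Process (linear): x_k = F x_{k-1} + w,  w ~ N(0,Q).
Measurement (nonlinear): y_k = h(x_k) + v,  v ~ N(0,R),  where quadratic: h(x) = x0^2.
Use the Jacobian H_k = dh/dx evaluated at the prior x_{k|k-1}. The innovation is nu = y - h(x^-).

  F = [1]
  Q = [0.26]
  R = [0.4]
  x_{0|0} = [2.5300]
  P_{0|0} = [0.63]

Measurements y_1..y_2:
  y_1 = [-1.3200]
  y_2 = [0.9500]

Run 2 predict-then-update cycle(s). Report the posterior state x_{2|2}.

x_post = [0.9900]

step 1: x^-=[2.5300]  P^-=[0.8900]  H_jac=[5.0600]  S=[23.1872]  K=[0.1942]  nu=[-7.7209]  x^+=[1.0305]  P^+=[0.0154]
step 2: x^-=[1.0305]  P^-=[0.2754]  H_jac=[2.0609]  S=[1.5695]  K=[0.3616]  nu=[-0.1118]  x^+=[0.9900]  P^+=[0.0702]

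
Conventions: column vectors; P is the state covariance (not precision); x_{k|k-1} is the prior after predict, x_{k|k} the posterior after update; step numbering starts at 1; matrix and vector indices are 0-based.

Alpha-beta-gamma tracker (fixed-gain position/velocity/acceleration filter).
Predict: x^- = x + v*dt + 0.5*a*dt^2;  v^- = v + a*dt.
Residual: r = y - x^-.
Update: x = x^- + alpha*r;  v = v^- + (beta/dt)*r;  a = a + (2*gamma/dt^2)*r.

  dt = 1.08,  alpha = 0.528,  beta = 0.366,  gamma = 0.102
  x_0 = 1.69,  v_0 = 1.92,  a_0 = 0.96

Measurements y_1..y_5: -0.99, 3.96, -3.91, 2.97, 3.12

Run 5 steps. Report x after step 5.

step 1: x_pred=4.3235  r=-5.3135  x^+=1.5180  v^+=1.1561  a^+=0.0307
step 2: x_pred=2.7845  r=1.1755  x^+=3.4051  v^+=1.5876  a^+=0.2363
step 3: x_pred=5.2576  r=-9.1676  x^+=0.4171  v^+=-1.2640  a^+=-1.3671
step 4: x_pred=-1.7453  r=4.7153  x^+=0.7444  v^+=-1.1425  a^+=-0.5424
step 5: x_pred=-0.8058  r=3.9258  x^+=1.2670  v^+=-0.3979  a^+=0.1442

x_post = 1.2670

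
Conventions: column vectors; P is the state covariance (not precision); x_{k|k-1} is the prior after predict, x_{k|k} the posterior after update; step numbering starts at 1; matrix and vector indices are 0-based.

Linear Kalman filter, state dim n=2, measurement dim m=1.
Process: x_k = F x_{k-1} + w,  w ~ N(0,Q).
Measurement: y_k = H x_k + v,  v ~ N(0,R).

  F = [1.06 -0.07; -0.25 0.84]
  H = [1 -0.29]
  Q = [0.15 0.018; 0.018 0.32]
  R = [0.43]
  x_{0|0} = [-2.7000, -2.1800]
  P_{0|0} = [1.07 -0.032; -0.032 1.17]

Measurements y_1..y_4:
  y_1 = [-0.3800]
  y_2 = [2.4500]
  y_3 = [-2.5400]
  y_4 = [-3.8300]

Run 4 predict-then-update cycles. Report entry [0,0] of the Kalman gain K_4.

K[0,0] = 0.4397

step 1: x^-=[-2.7094, -1.1562]  P^-=[1.3627 -0.3634; -0.3634 1.2259]  S=[2.1066]  K=[0.6969; -0.3413]  nu=[1.9941]  x^+=[-1.3197, -1.8367]  P^+=[0.3396 0.1376; 0.1376 0.9805]
step 2: x^-=[-1.2703, -1.2129]  P^-=[0.5159 -0.0047; -0.0047 0.9753]  S=[1.0307]  K=[0.5019; -0.2790]  nu=[3.3685]  x^+=[0.4204, -2.1527]  P^+=[0.2563 0.1396; 0.1396 0.8951]
step 3: x^-=[0.5963, -1.9133]  P^-=[0.4217 0.0242; 0.0242 0.9089]  S=[0.9141]  K=[0.4536; -0.2619]  nu=[-3.6912]  x^+=[-1.0781, -0.9466]  P^+=[0.2336 0.1328; 0.1328 0.8462]
step 4: x^-=[-1.0765, -0.5256]  P^-=[0.3969 0.0269; 0.0269 0.8759]  S=[0.8849]  K=[0.4397; -0.2566]  nu=[-2.9059]  x^+=[-2.3541, 0.2202]  P^+=[0.2258 0.1268; 0.1268 0.8177]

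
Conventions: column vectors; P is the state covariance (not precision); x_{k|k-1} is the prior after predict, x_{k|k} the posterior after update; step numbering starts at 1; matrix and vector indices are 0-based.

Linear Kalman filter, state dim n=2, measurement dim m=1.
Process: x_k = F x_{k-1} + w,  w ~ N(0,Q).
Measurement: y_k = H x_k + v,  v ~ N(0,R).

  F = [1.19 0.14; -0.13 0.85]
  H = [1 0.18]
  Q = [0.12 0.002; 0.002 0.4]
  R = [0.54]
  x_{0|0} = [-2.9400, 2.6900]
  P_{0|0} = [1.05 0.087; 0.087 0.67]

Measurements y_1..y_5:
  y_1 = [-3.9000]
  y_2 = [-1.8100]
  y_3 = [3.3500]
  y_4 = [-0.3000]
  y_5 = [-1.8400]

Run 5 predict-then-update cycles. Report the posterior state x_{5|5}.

step 1: x^-=[-3.1220, 2.6687]  P^-=[1.6490 0.0057; 0.0057 0.8826]  S=[2.2197]  K=[0.7434; 0.0741]  nu=[-1.2584]  x^+=[-4.0574, 2.5754]  P^+=[0.4224 -0.1166; -0.1166 0.8704]
step 2: x^-=[-4.4678, 2.7166]  P^-=[0.6964 -0.0756; -0.0756 1.0618]  S=[1.2436]  K=[0.5490; 0.0929]  nu=[2.1688]  x^+=[-3.2770, 2.9180]  P^+=[0.3215 -0.1390; -0.1390 1.0510]
step 3: x^-=[-3.4911, 2.9063]  P^-=[0.5496 -0.0608; -0.0608 1.1955]  S=[1.1064]  K=[0.4868; 0.1396]  nu=[6.3180]  x^+=[-0.4154, 3.7881]  P^+=[0.2874 -0.1359; -0.1359 1.1740]
step 4: x^-=[0.0360, 3.2739]  P^-=[0.5046 -0.0378; -0.0378 1.2831]  S=[1.0726]  K=[0.4641; 0.1801]  nu=[-0.9253]  x^+=[-0.3935, 3.1073]  P^+=[0.2736 -0.1274; -0.1274 1.2483]
step 5: x^-=[-0.0332, 2.6923]  P^-=[0.4894 -0.0184; -0.0184 1.3347]  S=[1.0660]  K=[0.4560; 0.2081]  nu=[-2.2914]  x^+=[-1.0781, 2.2154]  P^+=[0.2678 -0.1195; -0.1195 1.2885]

x_post = [-1.0781, 2.2154]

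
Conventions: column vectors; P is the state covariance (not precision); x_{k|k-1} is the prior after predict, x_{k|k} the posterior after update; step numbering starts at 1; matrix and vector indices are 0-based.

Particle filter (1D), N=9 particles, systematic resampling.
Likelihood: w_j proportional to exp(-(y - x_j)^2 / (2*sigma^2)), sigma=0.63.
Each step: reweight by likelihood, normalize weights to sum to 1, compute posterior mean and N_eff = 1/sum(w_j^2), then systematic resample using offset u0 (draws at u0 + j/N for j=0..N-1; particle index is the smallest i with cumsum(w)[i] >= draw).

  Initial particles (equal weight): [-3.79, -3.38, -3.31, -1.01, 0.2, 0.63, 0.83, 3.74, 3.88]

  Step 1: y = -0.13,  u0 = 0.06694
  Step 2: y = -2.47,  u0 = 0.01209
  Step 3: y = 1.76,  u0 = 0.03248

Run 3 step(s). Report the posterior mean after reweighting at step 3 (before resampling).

step 1: w=[0.0000, 0.0000, 0.0000, 0.1843, 0.4263, 0.2362, 0.1531, 0.0000, 0.0000]  mean=0.1750  Neff=3.3902  idx=[3, 3, 4, 4, 4, 5, 5, 5, 6]
step 2: w=[0.4986, 0.4986, 0.0009, 0.0009, 0.0009, 0.0000, 0.0000, 0.0000, 0.0000]  mean=-1.0064  Neff=2.0116  idx=[0, 0, 0, 0, 0, 1, 1, 1, 1]
step 3: w=[0.1111, 0.1111, 0.1111, 0.1111, 0.1111, 0.1111, 0.1111, 0.1111, 0.1111]  mean=-1.0100  Neff=9.0000  idx=[0, 1, 2, 3, 4, 5, 6, 7, 8]

post_mean = -1.0100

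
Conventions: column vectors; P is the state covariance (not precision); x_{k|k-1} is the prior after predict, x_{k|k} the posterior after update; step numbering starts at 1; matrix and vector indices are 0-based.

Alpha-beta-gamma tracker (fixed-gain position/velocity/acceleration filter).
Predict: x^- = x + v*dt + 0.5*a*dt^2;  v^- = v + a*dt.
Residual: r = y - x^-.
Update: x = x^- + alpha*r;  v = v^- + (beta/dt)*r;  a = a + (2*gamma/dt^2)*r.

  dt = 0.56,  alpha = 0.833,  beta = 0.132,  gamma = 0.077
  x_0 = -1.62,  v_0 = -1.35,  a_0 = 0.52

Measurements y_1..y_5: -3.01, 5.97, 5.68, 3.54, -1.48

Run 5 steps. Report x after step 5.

x_post = 0.0562

step 1: x_pred=-2.2945  r=-0.7155  x^+=-2.8905  v^+=-1.2275  a^+=0.1686
step 2: x_pred=-3.5514  r=9.5214  x^+=4.3799  v^+=1.1113  a^+=4.8443
step 3: x_pred=5.7618  r=-0.0818  x^+=5.6937  v^+=3.8048  a^+=4.8041
step 4: x_pred=8.5777  r=-5.0377  x^+=4.3813  v^+=5.3077  a^+=2.3303
step 5: x_pred=7.7190  r=-9.1990  x^+=0.0562  v^+=4.4443  a^+=-2.1871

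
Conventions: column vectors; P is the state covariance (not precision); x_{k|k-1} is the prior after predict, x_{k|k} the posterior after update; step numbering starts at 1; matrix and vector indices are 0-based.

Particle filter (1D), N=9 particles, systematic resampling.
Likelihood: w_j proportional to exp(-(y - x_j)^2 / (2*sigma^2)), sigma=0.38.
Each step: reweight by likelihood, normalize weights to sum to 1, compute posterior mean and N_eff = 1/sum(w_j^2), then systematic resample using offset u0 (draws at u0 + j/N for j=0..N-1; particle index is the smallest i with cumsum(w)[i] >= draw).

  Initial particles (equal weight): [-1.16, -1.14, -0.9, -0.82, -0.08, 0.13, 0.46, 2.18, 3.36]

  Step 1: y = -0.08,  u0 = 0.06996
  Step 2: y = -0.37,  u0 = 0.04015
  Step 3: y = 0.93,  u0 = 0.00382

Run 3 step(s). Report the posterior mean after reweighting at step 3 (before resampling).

post_mean = 0.0651

step 1: w=[0.0070, 0.0081, 0.0389, 0.0599, 0.3987, 0.3422, 0.1452, 0.0000, 0.0000]  mean=-0.0221  Neff=3.3075  idx=[3, 4, 4, 4, 5, 5, 5, 5, 6]
step 2: w=[0.1099, 0.1656, 0.1656, 0.1656, 0.0932, 0.0932, 0.0932, 0.0932, 0.0204]  mean=-0.0720  Neff=7.7205  idx=[0, 1, 1, 2, 3, 3, 5, 6, 7]
step 3: w=[0.0001, 0.0618, 0.0618, 0.0618, 0.0618, 0.0618, 0.2304, 0.2304, 0.2304]  mean=0.0651  Neff=5.6093  idx=[1, 2, 4, 6, 6, 7, 7, 8, 8]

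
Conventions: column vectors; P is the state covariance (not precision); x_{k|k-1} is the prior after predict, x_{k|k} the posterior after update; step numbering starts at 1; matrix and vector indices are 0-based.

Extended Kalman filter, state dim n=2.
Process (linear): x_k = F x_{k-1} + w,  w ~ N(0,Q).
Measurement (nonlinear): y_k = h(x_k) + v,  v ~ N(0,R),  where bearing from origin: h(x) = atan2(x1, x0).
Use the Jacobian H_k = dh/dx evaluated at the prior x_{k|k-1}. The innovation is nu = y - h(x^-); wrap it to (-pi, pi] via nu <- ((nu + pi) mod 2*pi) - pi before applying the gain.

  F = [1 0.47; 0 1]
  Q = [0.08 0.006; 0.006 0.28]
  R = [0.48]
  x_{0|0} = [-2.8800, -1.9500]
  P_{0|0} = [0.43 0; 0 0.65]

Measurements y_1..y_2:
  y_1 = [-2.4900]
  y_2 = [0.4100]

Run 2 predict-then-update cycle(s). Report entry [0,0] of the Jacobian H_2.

H_jac[0,0] = 0.0758

step 1: x^-=[-3.7965, -1.9500]  P^-=[0.6536 0.3115; 0.3115 0.9300]  H_jac=[0.1070 -0.2084]  S=[0.5140]  K=[0.0098; -0.3122]  nu=[0.1771]  x^+=[-3.7948, -2.0053]  P^+=[0.6535 0.3131; 0.3131 0.8799]
step 2: x^-=[-4.7373, -2.0053]  P^-=[1.2222 0.7326; 0.7326 1.1599]  H_jac=[0.0758 -0.1790]  S=[0.5043]  K=[-0.0764; -0.3016]  nu=[-3.1320]  x^+=[-4.4979, -1.0605]  P^+=[1.2192 0.7210; 0.7210 1.1140]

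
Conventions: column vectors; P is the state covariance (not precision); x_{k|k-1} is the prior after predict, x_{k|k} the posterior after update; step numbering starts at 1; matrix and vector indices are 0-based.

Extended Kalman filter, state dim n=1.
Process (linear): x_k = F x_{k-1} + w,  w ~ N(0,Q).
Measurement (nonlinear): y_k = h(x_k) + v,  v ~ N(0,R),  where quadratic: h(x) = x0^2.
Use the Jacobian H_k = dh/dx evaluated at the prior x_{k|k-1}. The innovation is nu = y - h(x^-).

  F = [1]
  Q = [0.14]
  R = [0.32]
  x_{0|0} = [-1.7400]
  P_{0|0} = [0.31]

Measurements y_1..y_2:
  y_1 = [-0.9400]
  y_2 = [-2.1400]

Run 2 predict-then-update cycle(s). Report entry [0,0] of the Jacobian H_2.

H_jac[0,0] = -1.3262

step 1: x^-=[-1.7400]  P^-=[0.4500]  H_jac=[-3.4800]  S=[5.7697]  K=[-0.2714]  nu=[-3.9676]  x^+=[-0.6631]  P^+=[0.0250]
step 2: x^-=[-0.6631]  P^-=[0.1650]  H_jac=[-1.3262]  S=[0.6101]  K=[-0.3586]  nu=[-2.5797]  x^+=[0.2619]  P^+=[0.0865]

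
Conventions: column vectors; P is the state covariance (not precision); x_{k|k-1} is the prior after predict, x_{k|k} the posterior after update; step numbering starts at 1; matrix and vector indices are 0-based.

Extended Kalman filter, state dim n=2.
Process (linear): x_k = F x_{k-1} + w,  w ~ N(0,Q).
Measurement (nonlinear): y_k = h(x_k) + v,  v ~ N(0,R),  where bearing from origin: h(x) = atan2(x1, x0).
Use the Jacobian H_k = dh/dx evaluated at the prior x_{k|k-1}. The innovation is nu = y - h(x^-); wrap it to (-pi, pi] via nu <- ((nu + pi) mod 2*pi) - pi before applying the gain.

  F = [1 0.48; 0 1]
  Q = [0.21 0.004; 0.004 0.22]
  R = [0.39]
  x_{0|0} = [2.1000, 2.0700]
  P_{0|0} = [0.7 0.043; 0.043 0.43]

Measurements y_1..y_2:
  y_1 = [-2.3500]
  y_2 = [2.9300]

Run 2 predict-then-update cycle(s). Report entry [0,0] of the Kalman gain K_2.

K[0,0] = 0.0418

step 1: x^-=[3.0936, 2.0700]  P^-=[1.0504 0.2534; 0.2534 0.6500]  H_jac=[-0.1494 0.2233]  S=[0.4289]  K=[-0.2339; 0.2501]  nu=[-2.9397]  x^+=[3.7813, 1.3348]  P^+=[1.0269 0.2785; 0.2785 0.6232]
step 2: x^-=[4.4220, 1.3348]  P^-=[1.6478 0.5816; 0.5816 0.8432]  H_jac=[-0.0626 0.2073]  S=[0.4176]  K=[0.0418; 0.3313]  nu=[2.6368]  x^+=[4.5322, 2.2085]  P^+=[1.6471 0.5758; 0.5758 0.7973]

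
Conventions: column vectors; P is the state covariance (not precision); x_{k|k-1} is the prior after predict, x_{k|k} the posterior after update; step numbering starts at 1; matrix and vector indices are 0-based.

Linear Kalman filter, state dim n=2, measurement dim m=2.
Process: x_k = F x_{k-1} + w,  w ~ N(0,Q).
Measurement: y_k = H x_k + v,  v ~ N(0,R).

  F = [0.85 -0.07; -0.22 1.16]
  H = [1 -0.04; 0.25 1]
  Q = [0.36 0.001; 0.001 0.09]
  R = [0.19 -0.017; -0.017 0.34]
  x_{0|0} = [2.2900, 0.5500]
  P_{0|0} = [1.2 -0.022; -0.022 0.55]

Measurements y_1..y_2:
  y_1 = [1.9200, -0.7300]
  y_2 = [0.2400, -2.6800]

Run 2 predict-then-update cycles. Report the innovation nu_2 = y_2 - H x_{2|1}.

step 1: x^-=[1.9080, 0.1342]  P^-=[1.2323 -0.2901; -0.2901 0.8994]  S=[1.4470 -0.0321; -0.0321 1.1714]  K=[0.8605 0.0389; -0.2098 0.7002]  nu=[0.0174, -1.3412]  x^+=[1.8707, -0.8085]  P^+=[0.1612 -0.0417; -0.0417 0.2520]
step 2: x^-=[1.6467, -1.3494]  P^-=[0.4826 -0.0914; -0.0914 0.4582]  S=[0.6807 -0.0051; -0.0051 0.7827]  K=[0.7147 0.0421; -0.1570 0.5552]  nu=[-1.4607, -1.7423]  x^+=[0.5293, -2.0875]  P^+=[0.1338 -0.0313; -0.0313 0.1993]

innov = [-1.4607, -1.7423]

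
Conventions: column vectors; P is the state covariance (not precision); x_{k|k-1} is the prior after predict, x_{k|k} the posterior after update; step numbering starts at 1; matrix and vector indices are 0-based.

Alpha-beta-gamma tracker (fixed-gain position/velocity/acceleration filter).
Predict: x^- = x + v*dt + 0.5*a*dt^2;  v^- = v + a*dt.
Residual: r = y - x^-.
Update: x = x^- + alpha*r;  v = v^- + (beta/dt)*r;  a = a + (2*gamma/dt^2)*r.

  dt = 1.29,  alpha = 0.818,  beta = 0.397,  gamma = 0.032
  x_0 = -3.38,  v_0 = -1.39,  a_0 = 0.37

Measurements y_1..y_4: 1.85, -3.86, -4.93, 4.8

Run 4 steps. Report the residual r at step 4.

resid = 9.4546

step 1: x_pred=-4.8652  r=6.7152  x^+=0.6278  v^+=1.1539  a^+=0.6283
step 2: x_pred=2.6391  r=-6.4991  x^+=-2.6772  v^+=-0.0357  a^+=0.3783
step 3: x_pred=-2.4085  r=-2.5215  x^+=-4.4711  v^+=-0.3237  a^+=0.2813
step 4: x_pred=-4.6546  r=9.4546  x^+=3.0793  v^+=2.9489  a^+=0.6450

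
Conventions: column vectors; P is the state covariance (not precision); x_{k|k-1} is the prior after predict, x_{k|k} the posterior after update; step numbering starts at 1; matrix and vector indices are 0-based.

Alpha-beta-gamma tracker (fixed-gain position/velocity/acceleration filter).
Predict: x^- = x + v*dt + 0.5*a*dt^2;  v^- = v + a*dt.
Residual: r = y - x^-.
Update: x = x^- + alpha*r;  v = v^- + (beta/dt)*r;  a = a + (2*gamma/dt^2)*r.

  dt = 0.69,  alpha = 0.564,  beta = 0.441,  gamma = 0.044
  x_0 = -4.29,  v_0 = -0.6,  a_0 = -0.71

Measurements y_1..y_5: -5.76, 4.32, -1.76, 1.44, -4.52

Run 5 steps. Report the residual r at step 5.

resid = -7.8450

step 1: x_pred=-4.8730  r=-0.8870  x^+=-5.3733  v^+=-1.6568  a^+=-0.8739
step 2: x_pred=-6.7245  r=11.0445  x^+=-0.4954  v^+=4.7991  a^+=1.1675
step 3: x_pred=3.0939  r=-4.8539  x^+=0.3563  v^+=2.5024  a^+=0.2703
step 4: x_pred=2.1473  r=-0.7073  x^+=1.7484  v^+=2.2368  a^+=0.1396
step 5: x_pred=3.3250  r=-7.8450  x^+=-1.0996  v^+=-2.6808  a^+=-1.3105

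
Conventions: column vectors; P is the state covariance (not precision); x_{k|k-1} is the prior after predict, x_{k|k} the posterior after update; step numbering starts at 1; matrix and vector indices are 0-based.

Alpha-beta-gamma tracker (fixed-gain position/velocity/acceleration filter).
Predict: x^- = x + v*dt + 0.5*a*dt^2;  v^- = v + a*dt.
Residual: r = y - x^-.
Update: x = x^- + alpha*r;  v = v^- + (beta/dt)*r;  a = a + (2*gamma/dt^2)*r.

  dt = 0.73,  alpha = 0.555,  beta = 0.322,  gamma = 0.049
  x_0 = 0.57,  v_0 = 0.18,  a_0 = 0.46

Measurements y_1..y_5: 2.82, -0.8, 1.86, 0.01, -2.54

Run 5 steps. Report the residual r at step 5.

resid = -3.3340

step 1: x_pred=0.8240  r=1.9960  x^+=1.9318  v^+=1.3962  a^+=0.8271
step 2: x_pred=3.1714  r=-3.9714  x^+=0.9673  v^+=0.2482  a^+=0.0967
step 3: x_pred=1.1743  r=0.6857  x^+=1.5548  v^+=0.6213  a^+=0.2228
step 4: x_pred=2.0678  r=-2.0578  x^+=0.9257  v^+=-0.1237  a^+=-0.1556
step 5: x_pred=0.7940  r=-3.3340  x^+=-1.0564  v^+=-1.7079  a^+=-0.7687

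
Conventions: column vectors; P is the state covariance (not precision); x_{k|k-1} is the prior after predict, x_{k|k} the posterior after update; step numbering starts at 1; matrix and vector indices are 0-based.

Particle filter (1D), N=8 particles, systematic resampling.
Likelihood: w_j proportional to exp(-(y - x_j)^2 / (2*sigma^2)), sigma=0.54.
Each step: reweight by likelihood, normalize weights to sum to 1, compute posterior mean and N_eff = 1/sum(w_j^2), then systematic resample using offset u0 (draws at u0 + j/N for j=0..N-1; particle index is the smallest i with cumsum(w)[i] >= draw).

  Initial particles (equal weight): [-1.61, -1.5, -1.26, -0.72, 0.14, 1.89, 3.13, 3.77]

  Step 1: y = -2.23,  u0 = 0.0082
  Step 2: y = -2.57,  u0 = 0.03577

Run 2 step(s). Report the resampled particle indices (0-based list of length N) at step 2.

resampled_idx = [0, 1, 1, 2, 3, 4, 5, 6]

step 1: w=[0.4547, 0.3525, 0.1751, 0.0176, 0.0001, 0.0000, 0.0000, 0.0000]  mean=-1.4942  Neff=2.7625  idx=[0, 0, 0, 0, 1, 1, 1, 2]
step 2: w=[0.1587, 0.1587, 0.1587, 0.1587, 0.1082, 0.1082, 0.1082, 0.0406]  mean=-1.5601  Neff=7.2726  idx=[0, 1, 1, 2, 3, 4, 5, 6]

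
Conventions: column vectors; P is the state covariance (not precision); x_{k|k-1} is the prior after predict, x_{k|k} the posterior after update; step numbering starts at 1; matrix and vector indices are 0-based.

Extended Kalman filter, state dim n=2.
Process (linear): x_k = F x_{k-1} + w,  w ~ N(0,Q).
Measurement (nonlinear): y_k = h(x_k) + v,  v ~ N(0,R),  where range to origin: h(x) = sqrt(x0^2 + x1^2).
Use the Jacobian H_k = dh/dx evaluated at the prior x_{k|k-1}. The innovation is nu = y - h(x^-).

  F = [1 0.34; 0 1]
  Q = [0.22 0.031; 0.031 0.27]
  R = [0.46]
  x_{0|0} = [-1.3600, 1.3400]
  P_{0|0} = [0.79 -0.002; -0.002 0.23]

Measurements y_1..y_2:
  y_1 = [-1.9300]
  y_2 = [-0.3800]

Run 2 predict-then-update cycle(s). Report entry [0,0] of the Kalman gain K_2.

K[0,0] = 0.7144

step 1: x^-=[-0.9044, 1.3400]  P^-=[1.0352 0.1072; 0.1072 0.5000]  H_jac=[-0.5594 0.8289]  S=[1.0281]  K=[-0.4769; 0.3448]  nu=[-3.5466]  x^+=[0.7869, 0.1172]  P^+=[0.8014 0.2762; 0.2762 0.3778]
step 2: x^-=[0.8268, 0.1172]  P^-=[1.2529 0.4357; 0.4357 0.6478]  H_jac=[0.9901 0.1403]  S=[1.8221]  K=[0.7144; 0.2866]  nu=[-1.2151]  x^+=[-0.0412, -0.2311]  P^+=[0.3230 0.0626; 0.0626 0.4981]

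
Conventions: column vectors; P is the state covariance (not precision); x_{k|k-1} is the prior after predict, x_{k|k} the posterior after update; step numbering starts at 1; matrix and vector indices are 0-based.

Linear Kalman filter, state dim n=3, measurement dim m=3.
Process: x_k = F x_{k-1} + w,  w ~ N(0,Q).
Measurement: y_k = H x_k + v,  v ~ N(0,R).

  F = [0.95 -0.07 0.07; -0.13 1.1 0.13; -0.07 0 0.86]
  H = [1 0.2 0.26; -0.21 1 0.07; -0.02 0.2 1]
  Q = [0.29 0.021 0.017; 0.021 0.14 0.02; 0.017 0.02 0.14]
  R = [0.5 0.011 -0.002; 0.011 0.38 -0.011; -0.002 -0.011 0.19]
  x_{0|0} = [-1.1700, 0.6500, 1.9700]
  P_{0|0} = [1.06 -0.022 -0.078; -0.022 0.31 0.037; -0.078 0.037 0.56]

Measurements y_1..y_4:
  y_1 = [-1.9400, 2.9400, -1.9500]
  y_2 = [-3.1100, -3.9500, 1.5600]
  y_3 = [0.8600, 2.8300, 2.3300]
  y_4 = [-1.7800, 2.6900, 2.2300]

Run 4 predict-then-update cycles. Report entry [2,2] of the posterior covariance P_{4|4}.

step 1: x^-=[-1.0191, 1.1232, 1.7761]  P^-=[1.2431 -0.1583 -0.0855; -0.1583 0.5620 0.1384; -0.0855 0.1384 0.5688]  S=[1.7107 -0.2423 0.0623; -0.2423 1.0880 0.3146; 0.0623 0.3146 0.8418]  K=[0.6721 -0.1996 -0.1438; 0.0679 0.5442 0.0933; 0.0234 -0.0218 0.7170]  nu=[-1.6073, 1.4785, -3.9711]  x^+=[-1.8235, 1.4482, -1.1412]  P^+=[0.3385 0.0057 -0.0208; 0.0057 0.2098 -0.0303; -0.0208 -0.0303 0.1421]
step 2: x^-=[-1.9135, 1.6818, -0.8538]  P^-=[0.5939 -0.0341 -0.0120; -0.0341 0.3924 0.0124; -0.0120 0.0124 0.2492]  S=[1.1079 -0.0602 0.0511; -0.0602 0.8163 0.1047; 0.0511 0.1047 0.4609]  K=[0.5235 -0.1453 -0.0917; 0.0655 0.4850 0.0813; 0.0229 -0.0293 0.5508]  nu=[-1.3108, -5.9738, 2.0392]  x^+=[-1.9188, -1.1357, 0.4141]  P^+=[0.2622 0.0075 -0.0131; 0.0075 0.1876 -0.0274; -0.0131 -0.0274 0.1101]
step 3: x^-=[-1.7143, -0.9460, 0.4905]  P^-=[0.5256 -0.0202 -0.0028; -0.0202 0.3638 0.0098; -0.0028 0.0098 0.2243]  S=[1.0468 -0.0393 0.0561; -0.0393 0.7780 0.0914; 0.0561 0.0914 0.4333]  K=[0.4966 -0.1341 -0.0760; 0.0656 0.4673 0.0843; 0.0258 -0.0268 0.5247]  nu=[2.6360, 3.3817, 1.9945]  x^+=[-1.0105, 0.9755, 1.5142]  P^+=[0.2481 0.0082 -0.0106; 0.0082 0.1809 -0.0253; -0.0106 -0.0253 0.1048]
step 4: x^-=[-0.9223, 1.4013, 1.3730]  P^-=[0.5131 -0.0169 -0.0003; -0.0169 0.3556 0.0107; -0.0003 0.0107 0.2200]  S=[1.0364 -0.0349 0.0583; -0.0349 0.7679 0.0897; 0.0583 0.0897 0.4289]  K=[0.4913 -0.1317 -0.0717; 0.0657 0.4616 0.0862; 0.0269 -0.0253 0.5196]  nu=[-1.4950, 0.9990, 0.5583]  x^+=[-1.8283, 1.8123, 1.5975]  P^+=[0.2453 0.0084 -0.0099; 0.0084 0.1786 -0.0244; -0.0099 -0.0244 0.1036]

P_post[2,2] = 0.1036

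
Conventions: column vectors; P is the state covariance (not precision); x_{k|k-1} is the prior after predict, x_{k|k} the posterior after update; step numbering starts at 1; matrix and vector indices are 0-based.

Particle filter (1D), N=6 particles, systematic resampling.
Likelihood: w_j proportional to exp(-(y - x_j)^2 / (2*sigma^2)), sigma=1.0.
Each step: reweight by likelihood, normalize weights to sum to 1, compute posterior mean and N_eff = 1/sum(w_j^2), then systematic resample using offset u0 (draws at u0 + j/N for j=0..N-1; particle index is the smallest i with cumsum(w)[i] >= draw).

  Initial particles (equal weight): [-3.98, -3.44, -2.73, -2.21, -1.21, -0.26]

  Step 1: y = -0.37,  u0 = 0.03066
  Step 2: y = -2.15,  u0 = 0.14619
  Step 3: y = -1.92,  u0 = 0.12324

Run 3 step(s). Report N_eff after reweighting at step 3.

step 1: w=[0.0008, 0.0046, 0.0316, 0.0942, 0.3598, 0.5090]  mean=-0.8811  Neff=2.5098  idx=[2, 4, 4, 5, 5, 5]
step 2: w=[0.3209, 0.2441, 0.2441, 0.0636, 0.0636, 0.0636]  mean=-1.5164  Neff=4.2683  idx=[0, 0, 1, 2, 3, 5]
step 3: w=[0.2058, 0.2058, 0.2221, 0.2221, 0.0721, 0.0721]  mean=-1.6989  Neff=5.1603  idx=[0, 1, 2, 2, 3, 5]

N_eff = 5.1603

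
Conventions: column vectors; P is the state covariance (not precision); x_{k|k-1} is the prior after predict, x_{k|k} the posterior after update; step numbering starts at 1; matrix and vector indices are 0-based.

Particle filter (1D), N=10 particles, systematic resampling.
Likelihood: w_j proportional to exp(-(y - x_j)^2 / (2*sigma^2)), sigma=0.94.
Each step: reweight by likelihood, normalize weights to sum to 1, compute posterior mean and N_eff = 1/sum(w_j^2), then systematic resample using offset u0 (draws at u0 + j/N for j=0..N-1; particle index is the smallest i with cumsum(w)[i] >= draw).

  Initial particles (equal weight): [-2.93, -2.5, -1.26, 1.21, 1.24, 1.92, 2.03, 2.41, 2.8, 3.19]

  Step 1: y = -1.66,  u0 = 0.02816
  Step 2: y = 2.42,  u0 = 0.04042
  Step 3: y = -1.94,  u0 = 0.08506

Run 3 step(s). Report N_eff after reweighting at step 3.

N_eff = 10.0000

step 1: w=[0.2002, 0.3346, 0.4556, 0.0047, 0.0043, 0.0004, 0.0002, 0.0000, 0.0000, 0.0000]  mean=-1.9848  Neff=2.7807  idx=[0, 0, 1, 1, 1, 1, 2, 2, 2, 2]
step 2: w=[0.0000, 0.0000, 0.0006, 0.0006, 0.0006, 0.0006, 0.2494, 0.2494, 0.2494, 0.2494]  mean=-1.2631  Neff=4.0199  idx=[6, 6, 6, 7, 7, 8, 8, 8, 9, 9]
step 3: w=[0.1000, 0.1000, 0.1000, 0.1000, 0.1000, 0.1000, 0.1000, 0.1000, 0.1000, 0.1000]  mean=-1.2600  Neff=10.0000  idx=[0, 1, 2, 3, 4, 5, 6, 7, 8, 9]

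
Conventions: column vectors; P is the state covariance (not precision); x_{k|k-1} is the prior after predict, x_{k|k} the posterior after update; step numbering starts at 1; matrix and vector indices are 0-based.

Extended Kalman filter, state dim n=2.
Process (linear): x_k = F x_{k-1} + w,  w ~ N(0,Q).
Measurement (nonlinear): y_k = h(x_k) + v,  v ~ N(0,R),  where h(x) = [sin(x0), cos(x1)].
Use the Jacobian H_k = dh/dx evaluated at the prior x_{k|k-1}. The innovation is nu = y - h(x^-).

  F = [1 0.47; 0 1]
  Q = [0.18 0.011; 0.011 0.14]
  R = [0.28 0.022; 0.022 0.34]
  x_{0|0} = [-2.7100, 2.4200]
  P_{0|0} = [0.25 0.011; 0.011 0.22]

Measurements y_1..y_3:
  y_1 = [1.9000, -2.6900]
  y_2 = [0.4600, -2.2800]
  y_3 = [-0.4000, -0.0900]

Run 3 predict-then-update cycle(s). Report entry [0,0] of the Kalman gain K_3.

step 1: x^-=[-1.5726, 2.4200]  P^-=[0.4889 0.1254; 0.1254 0.3600]  H_jac=[-0.0018 0.0000; 0.0000 -0.6606]  S=[0.2800 0.0221; 0.0221 0.4971]  K=[0.0101 -0.1671; 0.0372 -0.4801]  nu=[2.9000, -1.9392]  x^+=[-1.2194, 3.4587]  P^+=[0.4751 0.0857; 0.0857 0.2458]
step 2: x^-=[0.4062, 3.4587]  P^-=[0.7899 0.2122; 0.2122 0.3858]  H_jac=[0.9186 0.0000; 0.0000 0.3118]  S=[0.9466 0.0828; 0.0828 0.3775]  K=[0.7660 0.0073; 0.1815 0.2789]  nu=[0.0648, -1.3299]  x^+=[0.4462, 3.0996]  P^+=[0.2336 0.0620; 0.0620 0.3169]
step 3: x^-=[1.9030, 3.0996]  P^-=[0.5419 0.2220; 0.2220 0.4569]  H_jac=[-0.3261 0.0000; 0.0000 -0.0420]  S=[0.3376 0.0250; 0.0250 0.3408]  K=[-0.5243 0.0112; -0.2114 -0.0408]  nu=[-1.3453, 0.9091]  x^+=[2.6184, 3.3469]  P^+=[0.4494 0.1842; 0.1842 0.4408]

K[0,0] = -0.5243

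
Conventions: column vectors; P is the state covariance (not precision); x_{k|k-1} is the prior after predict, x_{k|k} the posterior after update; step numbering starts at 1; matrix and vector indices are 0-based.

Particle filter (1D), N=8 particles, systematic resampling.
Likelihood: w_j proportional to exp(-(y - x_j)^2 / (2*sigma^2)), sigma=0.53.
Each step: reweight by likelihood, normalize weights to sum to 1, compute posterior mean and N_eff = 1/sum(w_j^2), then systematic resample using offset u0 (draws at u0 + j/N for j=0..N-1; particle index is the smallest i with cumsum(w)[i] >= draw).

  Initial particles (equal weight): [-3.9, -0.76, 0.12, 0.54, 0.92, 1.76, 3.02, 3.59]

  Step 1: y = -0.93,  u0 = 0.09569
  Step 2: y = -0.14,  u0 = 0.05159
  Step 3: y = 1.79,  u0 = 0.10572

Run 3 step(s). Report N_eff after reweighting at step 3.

N_eff = 2.0162

step 1: w=[0.0000, 0.8527, 0.1261, 0.0192, 0.0020, 0.0000, 0.0000, 0.0000]  mean=-0.6207  Neff=1.3453  idx=[1, 1, 1, 1, 1, 1, 1, 2]
step 2: w=[0.1142, 0.1142, 0.1142, 0.1142, 0.1142, 0.1142, 0.1142, 0.2007]  mean=-0.5834  Neff=7.6019  idx=[0, 1, 2, 3, 4, 5, 7, 7]
step 3: w=[0.0007, 0.0007, 0.0007, 0.0007, 0.0007, 0.0007, 0.4980, 0.4980]  mean=0.1165  Neff=2.0162  idx=[6, 6, 6, 6, 7, 7, 7, 7]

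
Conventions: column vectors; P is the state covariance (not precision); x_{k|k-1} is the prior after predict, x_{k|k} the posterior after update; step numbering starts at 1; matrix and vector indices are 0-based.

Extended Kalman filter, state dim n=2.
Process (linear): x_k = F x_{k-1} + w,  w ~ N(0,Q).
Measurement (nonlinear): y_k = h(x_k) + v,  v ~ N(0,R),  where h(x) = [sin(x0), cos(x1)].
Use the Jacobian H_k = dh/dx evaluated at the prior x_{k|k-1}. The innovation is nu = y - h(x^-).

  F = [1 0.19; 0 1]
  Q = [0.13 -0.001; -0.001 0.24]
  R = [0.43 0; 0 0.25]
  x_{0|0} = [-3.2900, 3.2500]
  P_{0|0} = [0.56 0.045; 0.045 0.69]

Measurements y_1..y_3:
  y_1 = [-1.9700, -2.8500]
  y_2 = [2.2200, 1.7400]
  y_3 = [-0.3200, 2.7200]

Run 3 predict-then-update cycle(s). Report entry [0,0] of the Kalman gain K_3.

K[0,0] = 0.5919

step 1: x^-=[-2.6725, 3.2500]  P^-=[0.7320 0.1751; 0.1751 0.9300]  H_jac=[-0.8920 0.0000; 0.0000 0.1082]  S=[1.0124 -0.0169; -0.0169 0.2609]  K=[-0.6444 0.0309; -0.1480 0.3761]  nu=[-1.5179, -1.8559]  x^+=[-1.7516, 2.7766]  P^+=[0.3107 0.0713; 0.0713 0.8690]
step 2: x^-=[-1.2241, 2.7766]  P^-=[0.4991 0.2355; 0.2355 1.1090]  H_jac=[0.3398 0.0000; 0.0000 -0.3569]  S=[0.4876 -0.0286; -0.0286 0.3913]  K=[0.3367 -0.1902; 0.1053 -1.0039]  nu=[3.1605, 2.6741]  x^+=[-0.6685, 0.4247]  P^+=[0.4260 0.1332; 0.1332 0.7032]
step 3: x^-=[-0.5878, 0.4247]  P^-=[0.6321 0.2658; 0.2658 0.9432]  H_jac=[0.8321 0.0000; 0.0000 -0.4121]  S=[0.8677 -0.0912; -0.0912 0.4102]  K=[0.5919 -0.1355; 0.1591 -0.9123]  nu=[0.2346, 1.8089]  x^+=[-0.6941, -1.1881]  P^+=[0.3059 0.0822; 0.0822 0.5535]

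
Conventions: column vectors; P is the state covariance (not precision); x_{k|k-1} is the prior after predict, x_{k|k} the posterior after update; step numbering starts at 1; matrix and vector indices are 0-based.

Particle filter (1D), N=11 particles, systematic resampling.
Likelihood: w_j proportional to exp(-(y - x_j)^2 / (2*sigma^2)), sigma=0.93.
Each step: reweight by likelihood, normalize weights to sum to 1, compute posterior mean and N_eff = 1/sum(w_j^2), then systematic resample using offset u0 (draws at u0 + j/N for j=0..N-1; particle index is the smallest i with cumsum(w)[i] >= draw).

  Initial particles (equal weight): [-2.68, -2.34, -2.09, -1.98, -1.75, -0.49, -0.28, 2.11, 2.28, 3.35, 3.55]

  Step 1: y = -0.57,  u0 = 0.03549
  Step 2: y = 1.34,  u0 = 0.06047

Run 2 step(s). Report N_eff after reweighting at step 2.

N_eff = 6.7810

step 1: w=[0.0235, 0.0504, 0.0812, 0.0978, 0.1380, 0.3074, 0.2939, 0.0049, 0.0028, 0.0000, 0.0000]  mean=-1.0018  Neff=4.5612  idx=[1, 2, 3, 4, 5, 5, 5, 5, 6, 6, 6]
step 2: w=[0.0003, 0.0009, 0.0014, 0.0032, 0.1161, 0.1161, 0.1161, 0.1161, 0.1765, 0.1765, 0.1765]  mean=-0.3869  Neff=6.7810  idx=[4, 5, 6, 6, 7, 8, 8, 9, 9, 10, 10]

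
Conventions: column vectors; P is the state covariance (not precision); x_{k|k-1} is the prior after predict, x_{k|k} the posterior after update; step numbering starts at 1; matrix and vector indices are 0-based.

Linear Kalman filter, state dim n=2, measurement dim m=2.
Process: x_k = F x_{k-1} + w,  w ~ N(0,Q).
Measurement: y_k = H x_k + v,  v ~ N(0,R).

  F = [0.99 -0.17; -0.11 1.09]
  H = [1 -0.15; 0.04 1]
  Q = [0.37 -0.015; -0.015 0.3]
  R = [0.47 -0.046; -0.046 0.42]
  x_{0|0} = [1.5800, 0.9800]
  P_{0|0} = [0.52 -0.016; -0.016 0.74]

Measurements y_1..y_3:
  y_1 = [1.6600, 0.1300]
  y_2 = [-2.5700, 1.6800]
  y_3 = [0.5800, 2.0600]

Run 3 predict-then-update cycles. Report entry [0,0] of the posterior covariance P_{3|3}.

step 1: x^-=[1.3976, 0.8944]  P^-=[0.9064 -0.2263; -0.2263 1.1893]  S=[1.4711 -0.4131; -0.4131 1.5927]  K=[0.6533 0.0501; -0.0723 0.7223]  nu=[0.3966, -0.8203]  x^+=[1.6156, 0.2732]  P^+=[0.3016 -0.0211; -0.0211 0.3075]
step 2: x^-=[1.5530, 0.1201]  P^-=[0.6816 -0.1280; -0.1280 0.6741]  S=[1.2051 -0.2470; -0.2470 1.0849]  K=[0.5900 0.0415; -0.0668 0.6014]  nu=[-4.1049, 1.4978]  x^+=[-0.8068, 1.2951]  P^+=[0.2723 -0.0206; -0.0206 0.2565]
step 3: x^-=[-1.0188, 1.5004]  P^-=[0.6512 -0.1148; -0.1148 0.6130]  S=[1.1695 -0.2260; -0.2260 1.0248]  K=[0.5796 0.0412; -0.0648 0.5793]  nu=[1.8239, 0.6004]  x^+=[0.0629, 1.7300]  P^+=[0.2675 -0.0200; -0.0200 0.2471]

P_post[0,0] = 0.2675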